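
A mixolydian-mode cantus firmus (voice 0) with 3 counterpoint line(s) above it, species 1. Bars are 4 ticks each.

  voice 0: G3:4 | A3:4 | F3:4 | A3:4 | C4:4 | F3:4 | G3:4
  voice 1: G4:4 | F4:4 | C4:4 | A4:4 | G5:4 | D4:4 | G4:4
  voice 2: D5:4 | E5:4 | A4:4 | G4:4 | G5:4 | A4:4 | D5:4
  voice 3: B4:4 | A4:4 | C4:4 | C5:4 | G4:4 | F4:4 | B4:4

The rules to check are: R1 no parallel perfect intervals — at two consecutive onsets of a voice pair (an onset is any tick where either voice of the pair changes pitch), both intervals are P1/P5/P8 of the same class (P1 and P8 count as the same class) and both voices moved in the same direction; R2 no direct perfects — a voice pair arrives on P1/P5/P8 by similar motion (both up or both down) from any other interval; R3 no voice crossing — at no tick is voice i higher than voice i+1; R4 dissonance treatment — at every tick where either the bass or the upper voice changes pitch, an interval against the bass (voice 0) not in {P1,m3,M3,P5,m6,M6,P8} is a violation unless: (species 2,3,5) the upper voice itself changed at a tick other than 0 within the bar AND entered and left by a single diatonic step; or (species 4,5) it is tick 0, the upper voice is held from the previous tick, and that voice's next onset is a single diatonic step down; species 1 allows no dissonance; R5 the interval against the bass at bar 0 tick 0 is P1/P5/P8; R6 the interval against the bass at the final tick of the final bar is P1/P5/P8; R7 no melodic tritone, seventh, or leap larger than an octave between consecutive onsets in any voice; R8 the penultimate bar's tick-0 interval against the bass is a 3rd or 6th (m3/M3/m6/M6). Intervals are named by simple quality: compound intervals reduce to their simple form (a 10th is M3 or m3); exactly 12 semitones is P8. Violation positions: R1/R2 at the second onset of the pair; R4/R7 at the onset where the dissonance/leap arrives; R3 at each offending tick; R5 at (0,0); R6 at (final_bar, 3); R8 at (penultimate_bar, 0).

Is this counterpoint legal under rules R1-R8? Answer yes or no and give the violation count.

No (49 violations)

bar 0: v0=G3 v1=G4 v2=D5 v3=B4 (M3)
bar 1: v0=A3 v1=F4 v2=E5 v3=A4 (P8)
bar 2: v0=F3 v1=C4 v2=A4 v3=C4 (P5)
bar 3: v0=A3 v1=A4 v2=G4 v3=C5 (m3)
bar 4: v0=C4 v1=G5 v2=G5 v3=G4 (P5)
bar 5: v0=F3 v1=D4 v2=A4 v3=F4 (P8)
bar 6: v0=G3 v1=G4 v2=D5 v3=B4 (M3)
  R3 @ bar0.0: D5 above B4
  R5 @ bar0.0: opens on M3
  R3 @ bar0.1: D5 above B4
  R3 @ bar0.2: D5 above B4
  R3 @ bar0.3: D5 above B4
  R1 @ bar1.0: G3/D5 P5 -> A3/E5 P5 similar
  R3 @ bar1.0: E5 above A4
  R3 @ bar1.1: E5 above A4
  R3 @ bar1.2: E5 above A4
  R3 @ bar1.3: E5 above A4
  R2 @ bar2.0: A3/F4 m6 -> F3/C4 P5 similar
  R2 @ bar2.0: A3/A4 P8 -> F3/C4 P5 similar
  R2 @ bar2.0: F4/A4 M3 -> C4/C4 P1 similar
  R3 @ bar2.0: A4 above C4
  R3 @ bar2.1: A4 above C4
  R3 @ bar2.2: A4 above C4
  R3 @ bar2.3: A4 above C4
  R2 @ bar3.0: F3/C4 P5 -> A3/A4 P8 similar
  R3 @ bar3.0: A4 above G4
  R4 @ bar3.0: A3/G4 m7 untreated
  R3 @ bar3.1: A4 above G4
  R3 @ bar3.2: A4 above G4
  R3 @ bar3.3: A4 above G4
  R2 @ bar4.0: A3/A4 P8 -> C4/G5 P5 similar
  R2 @ bar4.0: A3/G4 m7 -> C4/G5 P5 similar
  R2 @ bar4.0: A4/G4 M2 -> G5/G5 P1 similar
  R3 @ bar4.0: G5 above G4
  R7 @ bar4.0: A4->G5 leap 10st
  R3 @ bar4.1: G5 above G4
  R3 @ bar4.2: G5 above G4
  R3 @ bar4.3: G5 above G4
  R2 @ bar5.0: C4/G4 P5 -> F3/F4 P8 similar
  R2 @ bar5.0: G5/G5 P1 -> D4/A4 P5 similar
  R3 @ bar5.0: A4 above F4
  R7 @ bar5.0: G5->D4 leap 17st
  R7 @ bar5.0: G5->A4 leap 10st
  R8 @ bar5.0: penult P8 not 3rd/6th
  R3 @ bar5.1: A4 above F4
  R3 @ bar5.2: A4 above F4
  R3 @ bar5.3: A4 above F4
  R1 @ bar6.0: D4/A4 P5 -> G4/D5 P5 similar
  R2 @ bar6.0: F3/D4 M6 -> G3/G4 P8 similar
  R2 @ bar6.0: F3/A4 M3 -> G3/D5 P5 similar
  R3 @ bar6.0: D5 above B4
  R7 @ bar6.0: F4->B4 leap 6st
  R3 @ bar6.1: D5 above B4
  R3 @ bar6.2: D5 above B4
  R3 @ bar6.3: D5 above B4
  R6 @ bar6.3: closes on M3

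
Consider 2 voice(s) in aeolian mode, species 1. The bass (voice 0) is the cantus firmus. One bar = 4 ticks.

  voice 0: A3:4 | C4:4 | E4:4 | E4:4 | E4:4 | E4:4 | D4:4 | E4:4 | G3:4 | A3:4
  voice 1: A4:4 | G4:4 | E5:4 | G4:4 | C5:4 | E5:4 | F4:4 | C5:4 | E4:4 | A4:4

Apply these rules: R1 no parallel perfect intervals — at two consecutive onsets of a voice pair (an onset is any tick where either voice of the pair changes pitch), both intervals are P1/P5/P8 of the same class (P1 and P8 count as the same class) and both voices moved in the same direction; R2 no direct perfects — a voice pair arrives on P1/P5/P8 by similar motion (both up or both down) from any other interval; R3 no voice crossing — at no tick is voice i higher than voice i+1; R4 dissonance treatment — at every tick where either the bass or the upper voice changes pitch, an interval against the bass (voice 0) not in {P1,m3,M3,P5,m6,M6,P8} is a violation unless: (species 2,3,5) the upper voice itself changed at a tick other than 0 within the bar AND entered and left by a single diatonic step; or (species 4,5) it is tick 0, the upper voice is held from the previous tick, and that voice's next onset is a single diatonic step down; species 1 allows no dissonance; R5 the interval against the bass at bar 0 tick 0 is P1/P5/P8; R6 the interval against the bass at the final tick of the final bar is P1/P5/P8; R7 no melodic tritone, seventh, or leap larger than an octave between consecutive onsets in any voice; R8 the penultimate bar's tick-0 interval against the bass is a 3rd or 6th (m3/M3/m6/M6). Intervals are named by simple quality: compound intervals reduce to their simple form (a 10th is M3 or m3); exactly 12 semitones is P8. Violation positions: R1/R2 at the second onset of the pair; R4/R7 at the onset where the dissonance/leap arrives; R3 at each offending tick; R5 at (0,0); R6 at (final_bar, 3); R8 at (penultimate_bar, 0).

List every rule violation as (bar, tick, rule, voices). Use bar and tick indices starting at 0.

bar 0: v0=A3 v1=A4 downbeat P8
bar 1: v0=C4 v1=G4 downbeat P5
bar 2: v0=E4 v1=E5 downbeat P8
bar 3: v0=E4 v1=G4 downbeat m3
bar 4: v0=E4 v1=C5 downbeat m6
bar 5: v0=E4 v1=E5 downbeat P8
bar 6: v0=D4 v1=F4 downbeat m3
bar 7: v0=E4 v1=C5 downbeat m6
bar 8: v0=G3 v1=E4 downbeat M6
bar 9: v0=A3 v1=A4 downbeat P8
  -> R2 @ bar 2 tick 0 v(0, 1): C4/G4 P5 -> E4/E5 P8 similar
  -> R7 @ bar 6 tick 0 v(1,): E5->F4 leap 11st
  -> R2 @ bar 9 tick 0 v(0, 1): G3/E4 M6 -> A3/A4 P8 similar

(2, 0, R2, (0, 1))
(6, 0, R7, (1,))
(9, 0, R2, (0, 1))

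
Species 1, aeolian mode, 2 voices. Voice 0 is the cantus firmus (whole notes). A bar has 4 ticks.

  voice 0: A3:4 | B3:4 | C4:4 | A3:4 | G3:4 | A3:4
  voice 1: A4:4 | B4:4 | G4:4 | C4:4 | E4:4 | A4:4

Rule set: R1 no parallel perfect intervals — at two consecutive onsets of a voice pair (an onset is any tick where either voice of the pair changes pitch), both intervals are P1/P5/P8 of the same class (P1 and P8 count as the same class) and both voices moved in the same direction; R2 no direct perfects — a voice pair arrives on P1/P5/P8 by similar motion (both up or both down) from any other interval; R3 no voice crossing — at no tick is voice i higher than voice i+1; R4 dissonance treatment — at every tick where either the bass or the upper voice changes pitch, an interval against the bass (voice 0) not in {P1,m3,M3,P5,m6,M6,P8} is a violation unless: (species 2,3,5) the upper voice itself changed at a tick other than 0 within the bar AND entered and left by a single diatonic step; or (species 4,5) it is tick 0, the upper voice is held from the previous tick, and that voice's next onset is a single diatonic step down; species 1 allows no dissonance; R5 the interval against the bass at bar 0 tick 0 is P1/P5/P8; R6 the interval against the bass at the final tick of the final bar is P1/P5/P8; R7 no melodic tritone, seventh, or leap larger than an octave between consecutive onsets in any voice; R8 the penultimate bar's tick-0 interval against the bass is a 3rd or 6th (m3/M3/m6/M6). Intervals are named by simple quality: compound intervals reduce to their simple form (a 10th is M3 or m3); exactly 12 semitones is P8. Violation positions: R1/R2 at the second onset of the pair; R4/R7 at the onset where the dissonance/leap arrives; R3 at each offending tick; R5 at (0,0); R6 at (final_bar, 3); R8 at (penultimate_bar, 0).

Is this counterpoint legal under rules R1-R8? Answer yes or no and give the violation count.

bar 0: v0=A3 v1=A4 (P8)
bar 1: v0=B3 v1=B4 (P8)
bar 2: v0=C4 v1=G4 (P5)
bar 3: v0=A3 v1=C4 (m3)
bar 4: v0=G3 v1=E4 (M6)
bar 5: v0=A3 v1=A4 (P8)
  R1 @ bar1.0: A3/A4 P8 -> B3/B4 P8 similar
  R2 @ bar5.0: G3/E4 M6 -> A3/A4 P8 similar

No (2 violations)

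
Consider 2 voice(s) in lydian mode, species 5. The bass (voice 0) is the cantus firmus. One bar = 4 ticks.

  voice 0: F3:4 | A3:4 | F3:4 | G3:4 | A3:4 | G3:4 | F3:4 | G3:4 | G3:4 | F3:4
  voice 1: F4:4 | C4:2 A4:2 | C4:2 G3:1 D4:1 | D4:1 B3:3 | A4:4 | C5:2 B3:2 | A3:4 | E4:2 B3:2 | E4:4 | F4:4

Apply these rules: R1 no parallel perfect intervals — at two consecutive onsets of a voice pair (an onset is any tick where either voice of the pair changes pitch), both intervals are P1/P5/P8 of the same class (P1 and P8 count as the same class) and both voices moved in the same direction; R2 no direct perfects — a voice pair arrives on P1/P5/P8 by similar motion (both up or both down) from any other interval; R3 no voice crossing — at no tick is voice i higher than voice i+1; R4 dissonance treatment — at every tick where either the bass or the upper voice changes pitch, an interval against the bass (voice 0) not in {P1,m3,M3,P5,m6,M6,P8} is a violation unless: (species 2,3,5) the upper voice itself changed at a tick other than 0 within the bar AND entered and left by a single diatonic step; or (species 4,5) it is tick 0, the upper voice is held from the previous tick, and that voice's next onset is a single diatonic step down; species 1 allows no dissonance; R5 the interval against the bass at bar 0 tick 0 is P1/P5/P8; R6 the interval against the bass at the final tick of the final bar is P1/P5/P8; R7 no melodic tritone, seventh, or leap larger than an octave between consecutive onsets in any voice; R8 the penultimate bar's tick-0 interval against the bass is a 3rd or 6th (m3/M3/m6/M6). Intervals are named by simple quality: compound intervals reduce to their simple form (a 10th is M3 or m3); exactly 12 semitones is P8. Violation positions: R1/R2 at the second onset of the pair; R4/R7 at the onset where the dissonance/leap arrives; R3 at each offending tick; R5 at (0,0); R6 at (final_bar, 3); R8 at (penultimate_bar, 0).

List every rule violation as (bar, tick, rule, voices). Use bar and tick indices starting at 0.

(2, 0, R2, (0, 1))
(2, 2, R4, (0, 1))
(4, 0, R2, (0, 1))
(4, 0, R7, (1,))
(5, 0, R4, (0, 1))
(5, 2, R7, (1,))

bar 0: v0=F3 v1=F4 downbeat P8
bar 1: v0=A3 v1=C4 downbeat m3
bar 2: v0=F3 v1=C4 downbeat P5
bar 3: v0=G3 v1=D4 downbeat P5
bar 4: v0=A3 v1=A4 downbeat P8
bar 5: v0=G3 v1=C5 downbeat P4
bar 6: v0=F3 v1=A3 downbeat M3
bar 7: v0=G3 v1=E4 downbeat M6
bar 8: v0=G3 v1=E4 downbeat M6
bar 9: v0=F3 v1=F4 downbeat P8
  -> R2 @ bar 2 tick 0 v(0, 1): A3/A4 P8 -> F3/C4 P5 similar
  -> R4 @ bar 2 tick 2 v(0, 1): F3/G3 M2 untreated
  -> R2 @ bar 4 tick 0 v(0, 1): G3/B3 M3 -> A3/A4 P8 similar
  -> R7 @ bar 4 tick 0 v(1,): B3->A4 leap 10st
  -> R4 @ bar 5 tick 0 v(0, 1): G3/C5 P4 untreated
  -> R7 @ bar 5 tick 2 v(1,): C5->B3 leap 13st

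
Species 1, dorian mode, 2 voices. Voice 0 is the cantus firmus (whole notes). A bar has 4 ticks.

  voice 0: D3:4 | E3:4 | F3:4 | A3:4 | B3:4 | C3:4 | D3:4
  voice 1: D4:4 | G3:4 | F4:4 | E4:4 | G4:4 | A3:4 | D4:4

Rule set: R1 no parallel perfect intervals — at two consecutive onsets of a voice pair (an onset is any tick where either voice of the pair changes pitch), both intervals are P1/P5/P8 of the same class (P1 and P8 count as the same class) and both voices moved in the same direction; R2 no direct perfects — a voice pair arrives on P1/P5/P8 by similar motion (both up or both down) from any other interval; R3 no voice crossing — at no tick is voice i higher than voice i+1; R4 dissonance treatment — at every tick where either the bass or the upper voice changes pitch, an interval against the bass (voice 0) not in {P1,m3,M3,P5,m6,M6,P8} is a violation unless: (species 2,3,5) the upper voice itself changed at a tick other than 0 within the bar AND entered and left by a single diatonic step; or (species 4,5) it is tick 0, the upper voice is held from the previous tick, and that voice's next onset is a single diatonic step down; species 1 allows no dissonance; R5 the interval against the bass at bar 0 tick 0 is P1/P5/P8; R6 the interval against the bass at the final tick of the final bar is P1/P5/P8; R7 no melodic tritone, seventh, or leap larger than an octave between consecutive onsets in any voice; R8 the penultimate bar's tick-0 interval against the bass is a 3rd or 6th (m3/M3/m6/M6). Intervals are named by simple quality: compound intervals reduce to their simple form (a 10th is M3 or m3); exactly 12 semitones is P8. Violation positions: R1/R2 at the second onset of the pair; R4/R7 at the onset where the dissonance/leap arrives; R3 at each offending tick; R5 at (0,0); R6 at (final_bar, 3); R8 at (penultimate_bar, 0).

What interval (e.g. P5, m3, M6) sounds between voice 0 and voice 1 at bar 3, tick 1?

P5

voice 0=A3 voice 1=E4 -> P5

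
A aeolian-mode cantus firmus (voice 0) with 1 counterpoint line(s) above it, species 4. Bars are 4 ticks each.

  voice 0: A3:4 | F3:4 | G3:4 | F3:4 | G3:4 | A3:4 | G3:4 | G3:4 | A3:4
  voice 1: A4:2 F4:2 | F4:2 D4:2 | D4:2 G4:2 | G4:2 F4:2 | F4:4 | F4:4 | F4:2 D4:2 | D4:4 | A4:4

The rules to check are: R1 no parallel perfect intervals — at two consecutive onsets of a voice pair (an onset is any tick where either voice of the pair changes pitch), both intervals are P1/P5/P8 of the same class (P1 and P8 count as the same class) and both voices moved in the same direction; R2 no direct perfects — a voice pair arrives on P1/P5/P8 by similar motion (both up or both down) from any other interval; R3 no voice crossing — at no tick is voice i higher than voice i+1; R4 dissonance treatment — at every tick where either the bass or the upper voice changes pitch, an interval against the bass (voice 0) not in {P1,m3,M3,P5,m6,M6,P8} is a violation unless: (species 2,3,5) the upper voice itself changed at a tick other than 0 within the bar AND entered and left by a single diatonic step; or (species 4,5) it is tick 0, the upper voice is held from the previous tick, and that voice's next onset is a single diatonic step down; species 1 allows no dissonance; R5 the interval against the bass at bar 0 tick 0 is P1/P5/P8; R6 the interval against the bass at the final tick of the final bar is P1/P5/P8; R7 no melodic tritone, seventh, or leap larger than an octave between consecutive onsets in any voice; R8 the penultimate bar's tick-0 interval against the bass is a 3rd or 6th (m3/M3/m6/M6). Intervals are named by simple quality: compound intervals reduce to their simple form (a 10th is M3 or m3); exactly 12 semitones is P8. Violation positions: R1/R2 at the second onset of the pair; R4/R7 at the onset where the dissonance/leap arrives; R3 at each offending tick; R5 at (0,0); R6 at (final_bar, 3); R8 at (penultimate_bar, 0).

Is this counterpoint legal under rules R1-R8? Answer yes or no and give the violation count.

bar 0: v0=A3 v1=A4 (P8)
bar 1: v0=F3 v1=F4 (P8)
bar 2: v0=G3 v1=D4 (P5)
bar 3: v0=F3 v1=G4 (M2)
bar 4: v0=G3 v1=F4 (m7)
bar 5: v0=A3 v1=F4 (m6)
bar 6: v0=G3 v1=F4 (m7)
bar 7: v0=G3 v1=D4 (P5)
bar 8: v0=A3 v1=A4 (P8)
  R4 @ bar4.0: G3/F4 m7 untreated
  R4 @ bar6.0: G3/F4 m7 untreated
  R8 @ bar7.0: penult P5 not 3rd/6th
  R2 @ bar8.0: G3/D4 P5 -> A3/A4 P8 similar

No (4 violations)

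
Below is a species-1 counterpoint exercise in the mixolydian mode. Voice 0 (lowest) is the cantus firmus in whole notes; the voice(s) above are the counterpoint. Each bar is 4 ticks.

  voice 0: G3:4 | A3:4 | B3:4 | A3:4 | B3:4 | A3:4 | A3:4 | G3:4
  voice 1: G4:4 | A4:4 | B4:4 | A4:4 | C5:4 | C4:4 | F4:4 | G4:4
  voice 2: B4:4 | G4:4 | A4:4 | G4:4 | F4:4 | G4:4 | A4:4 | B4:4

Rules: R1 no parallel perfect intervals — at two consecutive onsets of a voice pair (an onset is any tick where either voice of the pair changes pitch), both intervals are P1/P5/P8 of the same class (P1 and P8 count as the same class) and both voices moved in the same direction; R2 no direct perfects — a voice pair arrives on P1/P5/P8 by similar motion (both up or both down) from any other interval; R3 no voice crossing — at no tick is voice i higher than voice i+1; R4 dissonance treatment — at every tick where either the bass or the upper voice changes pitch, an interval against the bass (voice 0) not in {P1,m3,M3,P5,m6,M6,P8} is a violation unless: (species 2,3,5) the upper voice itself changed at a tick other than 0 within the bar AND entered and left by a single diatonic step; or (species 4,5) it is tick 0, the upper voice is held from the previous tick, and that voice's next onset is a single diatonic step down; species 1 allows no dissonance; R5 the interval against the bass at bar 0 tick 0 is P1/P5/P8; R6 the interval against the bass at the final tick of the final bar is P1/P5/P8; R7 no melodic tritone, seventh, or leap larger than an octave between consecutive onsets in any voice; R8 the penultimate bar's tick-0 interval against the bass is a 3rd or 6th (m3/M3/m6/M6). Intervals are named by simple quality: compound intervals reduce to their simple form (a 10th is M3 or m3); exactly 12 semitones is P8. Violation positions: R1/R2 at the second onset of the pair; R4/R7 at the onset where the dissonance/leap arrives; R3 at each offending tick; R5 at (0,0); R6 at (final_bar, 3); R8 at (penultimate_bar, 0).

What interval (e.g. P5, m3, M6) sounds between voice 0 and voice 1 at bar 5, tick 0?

m3

voice 0=A3 voice 1=C4 -> m3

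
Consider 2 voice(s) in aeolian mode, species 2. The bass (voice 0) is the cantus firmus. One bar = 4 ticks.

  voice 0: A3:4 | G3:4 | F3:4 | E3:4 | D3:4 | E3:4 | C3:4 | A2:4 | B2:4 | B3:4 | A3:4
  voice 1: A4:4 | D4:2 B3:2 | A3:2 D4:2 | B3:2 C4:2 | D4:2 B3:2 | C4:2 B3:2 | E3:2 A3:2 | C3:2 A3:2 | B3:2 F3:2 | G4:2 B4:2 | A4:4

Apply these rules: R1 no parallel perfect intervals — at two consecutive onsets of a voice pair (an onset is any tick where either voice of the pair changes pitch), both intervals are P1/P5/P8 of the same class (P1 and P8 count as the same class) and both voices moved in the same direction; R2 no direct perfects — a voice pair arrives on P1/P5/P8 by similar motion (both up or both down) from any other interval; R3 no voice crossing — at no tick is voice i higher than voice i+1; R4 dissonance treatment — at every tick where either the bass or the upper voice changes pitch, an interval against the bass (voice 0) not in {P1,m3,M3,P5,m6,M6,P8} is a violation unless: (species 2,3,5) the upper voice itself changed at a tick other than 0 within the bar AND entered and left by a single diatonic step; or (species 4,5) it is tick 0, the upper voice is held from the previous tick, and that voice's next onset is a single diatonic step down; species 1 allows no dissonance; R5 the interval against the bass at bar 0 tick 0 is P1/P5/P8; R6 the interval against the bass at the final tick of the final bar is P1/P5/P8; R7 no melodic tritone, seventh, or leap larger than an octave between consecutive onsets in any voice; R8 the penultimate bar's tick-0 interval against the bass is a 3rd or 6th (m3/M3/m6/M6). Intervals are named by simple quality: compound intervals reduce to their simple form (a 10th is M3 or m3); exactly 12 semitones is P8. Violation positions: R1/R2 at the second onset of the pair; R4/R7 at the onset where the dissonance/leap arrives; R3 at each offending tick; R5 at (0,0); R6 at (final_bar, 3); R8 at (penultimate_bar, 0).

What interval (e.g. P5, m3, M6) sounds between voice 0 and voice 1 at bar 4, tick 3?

voice 0=D3 voice 1=B3 -> M6

M6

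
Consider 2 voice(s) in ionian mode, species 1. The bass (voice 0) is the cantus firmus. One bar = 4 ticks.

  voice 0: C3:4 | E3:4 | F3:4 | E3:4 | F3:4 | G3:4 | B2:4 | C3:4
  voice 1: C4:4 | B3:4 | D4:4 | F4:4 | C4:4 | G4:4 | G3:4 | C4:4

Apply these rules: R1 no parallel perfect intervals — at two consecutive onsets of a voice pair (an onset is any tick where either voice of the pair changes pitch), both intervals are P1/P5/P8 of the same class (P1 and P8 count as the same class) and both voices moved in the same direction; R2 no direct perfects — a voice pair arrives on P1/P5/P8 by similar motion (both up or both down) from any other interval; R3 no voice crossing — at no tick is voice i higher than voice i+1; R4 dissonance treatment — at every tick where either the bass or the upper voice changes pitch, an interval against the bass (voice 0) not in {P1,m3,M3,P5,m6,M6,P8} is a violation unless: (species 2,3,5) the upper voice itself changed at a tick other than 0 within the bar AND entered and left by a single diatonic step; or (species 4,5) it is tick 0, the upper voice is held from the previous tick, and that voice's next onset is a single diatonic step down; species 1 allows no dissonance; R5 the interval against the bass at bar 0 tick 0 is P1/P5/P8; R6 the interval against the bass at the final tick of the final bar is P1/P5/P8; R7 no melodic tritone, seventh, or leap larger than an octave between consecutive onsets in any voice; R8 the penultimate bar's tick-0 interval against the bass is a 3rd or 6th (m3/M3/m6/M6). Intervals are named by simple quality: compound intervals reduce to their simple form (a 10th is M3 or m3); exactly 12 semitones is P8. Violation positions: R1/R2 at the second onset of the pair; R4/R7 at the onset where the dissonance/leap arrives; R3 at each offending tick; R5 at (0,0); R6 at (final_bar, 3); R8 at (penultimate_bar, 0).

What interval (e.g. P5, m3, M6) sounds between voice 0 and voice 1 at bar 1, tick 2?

voice 0=E3 voice 1=B3 -> P5

P5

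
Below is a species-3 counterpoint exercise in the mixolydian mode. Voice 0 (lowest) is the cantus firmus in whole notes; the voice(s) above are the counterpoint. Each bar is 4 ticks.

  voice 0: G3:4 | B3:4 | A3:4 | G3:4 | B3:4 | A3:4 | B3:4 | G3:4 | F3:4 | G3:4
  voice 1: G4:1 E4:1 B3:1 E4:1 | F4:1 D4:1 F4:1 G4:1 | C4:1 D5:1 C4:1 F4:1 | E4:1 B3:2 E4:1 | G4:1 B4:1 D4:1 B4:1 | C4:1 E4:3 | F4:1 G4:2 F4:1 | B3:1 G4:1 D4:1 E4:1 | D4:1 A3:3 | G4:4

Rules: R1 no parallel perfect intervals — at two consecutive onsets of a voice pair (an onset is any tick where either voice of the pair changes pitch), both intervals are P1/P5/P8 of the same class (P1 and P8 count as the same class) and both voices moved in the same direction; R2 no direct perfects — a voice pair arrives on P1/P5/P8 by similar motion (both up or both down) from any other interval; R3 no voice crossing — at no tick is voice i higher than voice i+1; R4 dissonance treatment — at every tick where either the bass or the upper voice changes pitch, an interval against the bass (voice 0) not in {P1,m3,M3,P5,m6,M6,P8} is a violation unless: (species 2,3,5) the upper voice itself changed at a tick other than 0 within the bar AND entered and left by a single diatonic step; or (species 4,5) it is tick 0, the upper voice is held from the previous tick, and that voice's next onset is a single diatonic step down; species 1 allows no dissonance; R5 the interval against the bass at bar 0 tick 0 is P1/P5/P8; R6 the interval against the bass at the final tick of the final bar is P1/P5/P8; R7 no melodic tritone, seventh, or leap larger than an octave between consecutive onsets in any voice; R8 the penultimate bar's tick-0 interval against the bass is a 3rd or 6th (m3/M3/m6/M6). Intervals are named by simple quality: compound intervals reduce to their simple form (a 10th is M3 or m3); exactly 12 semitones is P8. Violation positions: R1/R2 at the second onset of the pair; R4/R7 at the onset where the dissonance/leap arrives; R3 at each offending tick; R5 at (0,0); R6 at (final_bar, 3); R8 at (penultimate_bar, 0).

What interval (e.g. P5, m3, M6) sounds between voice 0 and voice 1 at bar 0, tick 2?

M3

voice 0=G3 voice 1=B3 -> M3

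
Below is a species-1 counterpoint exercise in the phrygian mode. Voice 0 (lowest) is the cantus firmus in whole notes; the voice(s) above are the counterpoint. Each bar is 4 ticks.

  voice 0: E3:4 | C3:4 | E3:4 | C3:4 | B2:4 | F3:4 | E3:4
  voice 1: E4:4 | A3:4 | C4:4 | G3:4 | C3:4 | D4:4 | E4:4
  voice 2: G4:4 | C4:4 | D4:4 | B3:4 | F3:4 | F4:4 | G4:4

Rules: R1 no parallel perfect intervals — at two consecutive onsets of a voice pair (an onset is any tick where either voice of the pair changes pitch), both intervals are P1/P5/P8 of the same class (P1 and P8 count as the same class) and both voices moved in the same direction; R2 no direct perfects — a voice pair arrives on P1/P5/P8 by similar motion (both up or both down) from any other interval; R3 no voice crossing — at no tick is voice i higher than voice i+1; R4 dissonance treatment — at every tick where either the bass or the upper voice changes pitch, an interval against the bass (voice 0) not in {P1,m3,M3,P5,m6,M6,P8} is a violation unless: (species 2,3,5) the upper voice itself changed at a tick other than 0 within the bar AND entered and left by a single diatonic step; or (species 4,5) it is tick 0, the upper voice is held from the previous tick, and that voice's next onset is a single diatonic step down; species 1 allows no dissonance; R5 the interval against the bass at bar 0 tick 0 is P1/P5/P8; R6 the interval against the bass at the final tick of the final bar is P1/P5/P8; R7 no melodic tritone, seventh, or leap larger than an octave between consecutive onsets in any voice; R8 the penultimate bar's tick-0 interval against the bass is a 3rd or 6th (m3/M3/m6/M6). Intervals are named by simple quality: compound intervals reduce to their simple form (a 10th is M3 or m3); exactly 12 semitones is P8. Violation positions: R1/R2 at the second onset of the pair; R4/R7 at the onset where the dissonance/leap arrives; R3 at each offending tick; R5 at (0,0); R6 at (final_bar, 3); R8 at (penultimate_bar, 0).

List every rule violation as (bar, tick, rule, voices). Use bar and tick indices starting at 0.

(0, 0, R5, (0, 2))
(1, 0, R2, (0, 2))
(2, 0, R4, (0, 2))
(3, 0, R2, (0, 1))
(3, 0, R4, (0, 2))
(4, 0, R4, (0, 1))
(4, 0, R4, (0, 2))
(4, 0, R7, (2,))
(5, 0, R2, (0, 2))
(5, 0, R7, (0,))
(5, 0, R7, (1,))
(5, 0, R8, (0, 2))
(6, 3, R6, (0, 2))

bar 0: v0=E3 v1=E4 v2=G4 downbeat m3
bar 1: v0=C3 v1=A3 v2=C4 downbeat P8
bar 2: v0=E3 v1=C4 v2=D4 downbeat m7
bar 3: v0=C3 v1=G3 v2=B3 downbeat M7
bar 4: v0=B2 v1=C3 v2=F3 downbeat TT
bar 5: v0=F3 v1=D4 v2=F4 downbeat P8
bar 6: v0=E3 v1=E4 v2=G4 downbeat m3
  -> R5 @ bar 0 tick 0 v(0, 2): opens on m3
  -> R2 @ bar 1 tick 0 v(0, 2): E3/G4 m3 -> C3/C4 P8 similar
  -> R4 @ bar 2 tick 0 v(0, 2): E3/D4 m7 untreated
  -> R2 @ bar 3 tick 0 v(0, 1): E3/C4 m6 -> C3/G3 P5 similar
  -> R4 @ bar 3 tick 0 v(0, 2): C3/B3 M7 untreated
  -> R4 @ bar 4 tick 0 v(0, 1): B2/C3 m2 untreated
  -> R4 @ bar 4 tick 0 v(0, 2): B2/F3 TT untreated
  -> R7 @ bar 4 tick 0 v(2,): B3->F3 leap 6st
  -> R2 @ bar 5 tick 0 v(0, 2): B2/F3 TT -> F3/F4 P8 similar
  -> R7 @ bar 5 tick 0 v(0,): B2->F3 leap 6st
  -> R7 @ bar 5 tick 0 v(1,): C3->D4 leap 14st
  -> R8 @ bar 5 tick 0 v(0, 2): penult P8 not 3rd/6th
  -> R6 @ bar 6 tick 3 v(0, 2): closes on m3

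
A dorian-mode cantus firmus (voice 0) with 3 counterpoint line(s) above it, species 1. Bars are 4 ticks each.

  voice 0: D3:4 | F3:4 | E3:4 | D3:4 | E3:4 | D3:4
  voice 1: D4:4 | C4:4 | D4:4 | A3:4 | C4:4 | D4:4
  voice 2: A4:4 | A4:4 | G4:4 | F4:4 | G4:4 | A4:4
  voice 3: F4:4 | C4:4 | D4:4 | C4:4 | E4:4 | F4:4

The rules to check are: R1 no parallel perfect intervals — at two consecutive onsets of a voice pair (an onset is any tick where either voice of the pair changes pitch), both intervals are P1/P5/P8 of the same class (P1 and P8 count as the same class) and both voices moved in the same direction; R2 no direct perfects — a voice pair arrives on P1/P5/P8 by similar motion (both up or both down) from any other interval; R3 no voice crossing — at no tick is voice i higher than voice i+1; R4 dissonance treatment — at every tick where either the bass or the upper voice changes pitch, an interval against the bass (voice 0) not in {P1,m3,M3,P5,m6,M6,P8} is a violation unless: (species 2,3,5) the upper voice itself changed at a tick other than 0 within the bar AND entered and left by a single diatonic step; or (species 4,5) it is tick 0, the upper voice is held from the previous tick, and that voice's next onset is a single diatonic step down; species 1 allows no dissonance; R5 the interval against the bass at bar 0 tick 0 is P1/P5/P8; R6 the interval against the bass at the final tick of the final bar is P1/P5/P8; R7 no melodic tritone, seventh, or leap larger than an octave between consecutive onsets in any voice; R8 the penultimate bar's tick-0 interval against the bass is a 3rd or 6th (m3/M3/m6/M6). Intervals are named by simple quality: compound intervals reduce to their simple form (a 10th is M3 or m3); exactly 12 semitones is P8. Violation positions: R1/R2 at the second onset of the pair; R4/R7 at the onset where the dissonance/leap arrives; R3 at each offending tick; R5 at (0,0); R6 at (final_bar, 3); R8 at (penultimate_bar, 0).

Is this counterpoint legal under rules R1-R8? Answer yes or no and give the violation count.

No (36 violations)

bar 0: v0=D3 v1=D4 v2=A4 v3=F4 (m3)
bar 1: v0=F3 v1=C4 v2=A4 v3=C4 (P5)
bar 2: v0=E3 v1=D4 v2=G4 v3=D4 (m7)
bar 3: v0=D3 v1=A3 v2=F4 v3=C4 (m7)
bar 4: v0=E3 v1=C4 v2=G4 v3=E4 (P8)
bar 5: v0=D3 v1=D4 v2=A4 v3=F4 (m3)
  R3 @ bar0.0: A4 above F4
  R5 @ bar0.0: opens on m3
  R3 @ bar0.1: A4 above F4
  R3 @ bar0.2: A4 above F4
  R3 @ bar0.3: A4 above F4
  R2 @ bar1.0: D4/F4 m3 -> C4/C4 P1 similar
  R3 @ bar1.0: A4 above C4
  R3 @ bar1.1: A4 above C4
  R3 @ bar1.2: A4 above C4
  R3 @ bar1.3: A4 above C4
  R1 @ bar2.0: C4/C4 P1 -> D4/D4 P1 similar
  R3 @ bar2.0: G4 above D4
  R4 @ bar2.0: E3/D4 m7 untreated
  R4 @ bar2.0: E3/D4 m7 untreated
  R3 @ bar2.1: G4 above D4
  R3 @ bar2.2: G4 above D4
  R3 @ bar2.3: G4 above D4
  R2 @ bar3.0: E3/D4 m7 -> D3/A3 P5 similar
  R3 @ bar3.0: F4 above C4
  R4 @ bar3.0: D3/C4 m7 untreated
  R3 @ bar3.1: F4 above C4
  R3 @ bar3.2: F4 above C4
  R3 @ bar3.3: F4 above C4
  R2 @ bar4.0: D3/C4 m7 -> E3/E4 P8 similar
  R2 @ bar4.0: A3/F4 m6 -> C4/G4 P5 similar
  R3 @ bar4.0: G4 above E4
  R8 @ bar4.0: penult P8 not 3rd/6th
  R3 @ bar4.1: G4 above E4
  R3 @ bar4.2: G4 above E4
  R3 @ bar4.3: G4 above E4
  R1 @ bar5.0: C4/G4 P5 -> D4/A4 P5 similar
  R3 @ bar5.0: A4 above F4
  R3 @ bar5.1: A4 above F4
  R3 @ bar5.2: A4 above F4
  R3 @ bar5.3: A4 above F4
  R6 @ bar5.3: closes on m3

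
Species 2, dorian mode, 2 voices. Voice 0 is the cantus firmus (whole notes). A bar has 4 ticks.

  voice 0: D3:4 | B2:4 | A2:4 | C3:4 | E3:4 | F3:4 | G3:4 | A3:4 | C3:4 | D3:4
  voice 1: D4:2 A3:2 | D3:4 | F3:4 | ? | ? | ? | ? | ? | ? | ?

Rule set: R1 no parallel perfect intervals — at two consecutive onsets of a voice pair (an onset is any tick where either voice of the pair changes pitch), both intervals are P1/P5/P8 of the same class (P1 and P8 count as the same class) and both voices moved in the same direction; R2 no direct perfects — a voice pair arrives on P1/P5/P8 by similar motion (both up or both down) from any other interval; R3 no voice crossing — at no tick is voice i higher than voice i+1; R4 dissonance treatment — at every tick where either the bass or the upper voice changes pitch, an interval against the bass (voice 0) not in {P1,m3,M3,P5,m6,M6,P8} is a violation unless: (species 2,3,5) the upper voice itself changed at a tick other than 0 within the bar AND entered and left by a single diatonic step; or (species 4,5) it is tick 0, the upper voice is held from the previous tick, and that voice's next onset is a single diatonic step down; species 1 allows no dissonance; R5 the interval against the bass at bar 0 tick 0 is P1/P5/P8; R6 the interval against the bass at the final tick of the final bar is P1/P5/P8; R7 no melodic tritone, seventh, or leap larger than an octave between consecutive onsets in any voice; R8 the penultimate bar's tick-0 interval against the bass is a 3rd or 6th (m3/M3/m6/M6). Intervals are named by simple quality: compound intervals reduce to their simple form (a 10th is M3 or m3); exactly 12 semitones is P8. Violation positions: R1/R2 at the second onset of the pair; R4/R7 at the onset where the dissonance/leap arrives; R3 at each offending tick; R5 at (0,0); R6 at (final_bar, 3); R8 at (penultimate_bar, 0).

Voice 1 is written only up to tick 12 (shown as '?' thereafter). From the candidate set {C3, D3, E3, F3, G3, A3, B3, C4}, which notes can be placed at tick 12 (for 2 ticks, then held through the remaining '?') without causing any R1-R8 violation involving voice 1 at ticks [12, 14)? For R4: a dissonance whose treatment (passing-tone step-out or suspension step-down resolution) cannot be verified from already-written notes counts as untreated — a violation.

{A3, C3, E3}

C3: legal
D3: violates R4
E3: legal
F3: violates R4
G3: violates R2
A3: legal
B3: violates R4,R7
C4: violates R2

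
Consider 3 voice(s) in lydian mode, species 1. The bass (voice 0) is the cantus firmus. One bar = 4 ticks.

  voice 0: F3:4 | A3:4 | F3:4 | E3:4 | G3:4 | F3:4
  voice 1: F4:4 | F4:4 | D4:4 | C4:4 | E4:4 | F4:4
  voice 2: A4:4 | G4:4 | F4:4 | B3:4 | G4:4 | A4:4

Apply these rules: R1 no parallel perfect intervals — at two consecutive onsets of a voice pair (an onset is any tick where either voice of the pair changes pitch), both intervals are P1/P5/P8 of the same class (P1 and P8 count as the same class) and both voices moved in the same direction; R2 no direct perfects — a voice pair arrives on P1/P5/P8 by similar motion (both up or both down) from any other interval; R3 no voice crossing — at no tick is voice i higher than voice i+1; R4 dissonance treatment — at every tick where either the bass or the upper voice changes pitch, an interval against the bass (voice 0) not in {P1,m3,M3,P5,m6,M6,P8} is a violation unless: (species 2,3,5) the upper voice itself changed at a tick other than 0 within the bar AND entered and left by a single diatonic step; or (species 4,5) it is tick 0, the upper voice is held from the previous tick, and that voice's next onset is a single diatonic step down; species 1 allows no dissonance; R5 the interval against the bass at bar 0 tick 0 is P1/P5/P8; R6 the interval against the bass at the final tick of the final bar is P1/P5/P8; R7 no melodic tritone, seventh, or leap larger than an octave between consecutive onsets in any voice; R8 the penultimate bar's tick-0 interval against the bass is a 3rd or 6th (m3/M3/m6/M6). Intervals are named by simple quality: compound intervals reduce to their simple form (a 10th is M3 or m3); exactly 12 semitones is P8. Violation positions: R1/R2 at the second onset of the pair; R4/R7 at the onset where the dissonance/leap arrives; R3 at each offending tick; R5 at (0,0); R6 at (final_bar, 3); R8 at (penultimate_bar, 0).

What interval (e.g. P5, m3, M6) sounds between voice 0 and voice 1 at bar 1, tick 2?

m6

voice 0=A3 voice 1=F4 -> m6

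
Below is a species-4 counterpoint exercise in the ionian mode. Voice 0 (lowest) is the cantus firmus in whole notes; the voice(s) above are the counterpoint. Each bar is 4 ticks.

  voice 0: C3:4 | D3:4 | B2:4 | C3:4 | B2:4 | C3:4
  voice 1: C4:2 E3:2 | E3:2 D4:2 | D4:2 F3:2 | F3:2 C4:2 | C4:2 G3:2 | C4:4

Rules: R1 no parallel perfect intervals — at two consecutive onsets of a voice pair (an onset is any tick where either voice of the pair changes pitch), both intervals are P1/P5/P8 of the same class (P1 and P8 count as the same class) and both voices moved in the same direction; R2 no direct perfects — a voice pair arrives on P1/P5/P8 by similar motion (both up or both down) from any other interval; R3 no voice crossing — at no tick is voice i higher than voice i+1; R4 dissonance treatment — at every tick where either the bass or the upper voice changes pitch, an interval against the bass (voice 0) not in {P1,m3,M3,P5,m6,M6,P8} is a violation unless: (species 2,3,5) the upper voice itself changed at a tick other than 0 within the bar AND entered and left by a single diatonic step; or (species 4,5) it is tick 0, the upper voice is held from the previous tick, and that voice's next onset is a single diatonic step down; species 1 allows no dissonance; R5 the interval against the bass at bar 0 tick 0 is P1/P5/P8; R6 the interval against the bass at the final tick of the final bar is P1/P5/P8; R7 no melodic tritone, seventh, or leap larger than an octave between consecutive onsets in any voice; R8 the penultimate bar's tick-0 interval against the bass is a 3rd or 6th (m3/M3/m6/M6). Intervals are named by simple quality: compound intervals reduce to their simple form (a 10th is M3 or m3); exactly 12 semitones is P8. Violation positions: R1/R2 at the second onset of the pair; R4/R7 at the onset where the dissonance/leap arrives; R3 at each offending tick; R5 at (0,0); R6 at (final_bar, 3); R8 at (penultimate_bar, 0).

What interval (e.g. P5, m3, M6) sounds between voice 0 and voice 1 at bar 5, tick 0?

P8

voice 0=C3 voice 1=C4 -> P8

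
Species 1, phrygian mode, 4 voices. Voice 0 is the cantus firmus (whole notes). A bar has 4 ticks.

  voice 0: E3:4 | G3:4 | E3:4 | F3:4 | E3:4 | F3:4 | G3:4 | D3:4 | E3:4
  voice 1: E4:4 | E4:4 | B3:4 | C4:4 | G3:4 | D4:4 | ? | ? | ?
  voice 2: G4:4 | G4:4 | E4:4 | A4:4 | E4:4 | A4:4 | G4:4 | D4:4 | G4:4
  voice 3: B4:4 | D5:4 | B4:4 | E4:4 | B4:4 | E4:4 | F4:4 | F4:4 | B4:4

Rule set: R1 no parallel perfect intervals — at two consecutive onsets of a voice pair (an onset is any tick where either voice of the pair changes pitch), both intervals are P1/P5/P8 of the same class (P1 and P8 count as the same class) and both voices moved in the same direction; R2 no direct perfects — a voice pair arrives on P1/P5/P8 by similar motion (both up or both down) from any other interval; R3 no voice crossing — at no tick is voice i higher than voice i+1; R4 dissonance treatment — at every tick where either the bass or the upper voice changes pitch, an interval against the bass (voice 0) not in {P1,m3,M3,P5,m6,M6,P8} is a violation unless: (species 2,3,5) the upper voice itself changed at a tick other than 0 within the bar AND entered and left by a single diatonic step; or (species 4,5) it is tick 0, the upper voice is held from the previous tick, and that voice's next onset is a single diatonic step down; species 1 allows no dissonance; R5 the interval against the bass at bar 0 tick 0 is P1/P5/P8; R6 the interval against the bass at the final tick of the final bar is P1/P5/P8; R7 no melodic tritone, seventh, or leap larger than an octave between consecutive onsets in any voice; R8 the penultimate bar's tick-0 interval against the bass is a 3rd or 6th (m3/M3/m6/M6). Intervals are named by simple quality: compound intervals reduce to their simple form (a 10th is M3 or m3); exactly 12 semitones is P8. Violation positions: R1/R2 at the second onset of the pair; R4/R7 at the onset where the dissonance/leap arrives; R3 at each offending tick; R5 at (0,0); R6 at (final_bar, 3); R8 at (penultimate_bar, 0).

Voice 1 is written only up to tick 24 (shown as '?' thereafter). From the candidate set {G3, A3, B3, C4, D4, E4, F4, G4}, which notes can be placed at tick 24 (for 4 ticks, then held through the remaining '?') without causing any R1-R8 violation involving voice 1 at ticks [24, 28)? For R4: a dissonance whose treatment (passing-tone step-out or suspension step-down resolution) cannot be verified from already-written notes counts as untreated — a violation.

{B3, D4, E4}

G3: violates R2
A3: violates R4
B3: legal
C4: violates R1,R4
D4: legal
E4: legal
F4: violates R2,R4
G4: violates R2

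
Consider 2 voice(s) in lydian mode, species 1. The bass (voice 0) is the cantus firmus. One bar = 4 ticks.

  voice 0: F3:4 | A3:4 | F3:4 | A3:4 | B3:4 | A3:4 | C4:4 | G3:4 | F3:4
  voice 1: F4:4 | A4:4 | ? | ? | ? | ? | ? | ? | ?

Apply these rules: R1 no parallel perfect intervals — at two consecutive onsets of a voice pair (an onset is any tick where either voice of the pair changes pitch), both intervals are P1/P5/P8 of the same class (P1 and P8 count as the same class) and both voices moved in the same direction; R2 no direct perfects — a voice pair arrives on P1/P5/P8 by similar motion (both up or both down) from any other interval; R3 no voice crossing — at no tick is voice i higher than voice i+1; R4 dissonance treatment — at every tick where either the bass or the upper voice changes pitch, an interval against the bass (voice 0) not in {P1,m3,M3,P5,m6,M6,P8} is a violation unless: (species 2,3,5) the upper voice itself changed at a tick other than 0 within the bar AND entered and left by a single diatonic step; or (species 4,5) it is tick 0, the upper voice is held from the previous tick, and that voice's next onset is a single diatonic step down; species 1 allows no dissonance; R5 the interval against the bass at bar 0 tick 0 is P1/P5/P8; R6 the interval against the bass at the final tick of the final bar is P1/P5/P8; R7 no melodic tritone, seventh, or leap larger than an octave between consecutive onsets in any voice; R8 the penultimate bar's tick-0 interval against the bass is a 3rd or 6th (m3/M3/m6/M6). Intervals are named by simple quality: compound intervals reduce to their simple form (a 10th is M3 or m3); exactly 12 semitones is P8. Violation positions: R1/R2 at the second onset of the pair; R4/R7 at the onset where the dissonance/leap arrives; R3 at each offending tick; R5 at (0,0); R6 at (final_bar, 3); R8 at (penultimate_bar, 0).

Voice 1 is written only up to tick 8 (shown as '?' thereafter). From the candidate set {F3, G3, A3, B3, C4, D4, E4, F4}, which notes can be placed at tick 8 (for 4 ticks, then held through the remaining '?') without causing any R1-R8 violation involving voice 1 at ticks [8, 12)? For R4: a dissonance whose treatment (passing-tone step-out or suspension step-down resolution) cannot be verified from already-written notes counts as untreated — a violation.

F3: violates R1,R7
G3: violates R4,R7
A3: legal
B3: violates R4,R7
C4: violates R2
D4: legal
E4: violates R4
F4: violates R1

{A3, D4}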